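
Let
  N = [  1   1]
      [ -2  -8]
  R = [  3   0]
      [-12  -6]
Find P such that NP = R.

Since N multiplies P on the left, P = N⁻¹R.
N has determinant -6; N⁻¹ = [[4/3, 1/6], [-1/3, -1/6]].
P = N⁻¹R = [[4/3, 1/6], [-1/3, -1/6]] · [[3, 0], [-12, -6]] = [[2, -1], [1, 1]].

P = [[2, -1], [1, 1]]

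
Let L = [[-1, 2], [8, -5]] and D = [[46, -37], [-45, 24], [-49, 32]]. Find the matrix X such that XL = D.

X = [[-6, 5], [-3, -6], [1, -6]]

Right-multiplying both sides by L⁻¹ gives X = DL⁻¹.
det L = -11, so L⁻¹ = [[5/11, 2/11], [8/11, 1/11]].
X = DL⁻¹ = [[46, -37], [-45, 24], [-49, 32]] · [[5/11, 2/11], [8/11, 1/11]] = [[-6, 5], [-3, -6], [1, -6]].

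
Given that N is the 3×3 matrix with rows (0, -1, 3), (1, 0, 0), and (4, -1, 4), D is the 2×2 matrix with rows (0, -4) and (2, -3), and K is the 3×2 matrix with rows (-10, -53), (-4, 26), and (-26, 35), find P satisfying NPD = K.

P = [[-5, -2], [-5, 5], [4, 0]]

Isolating P: multiply by N⁻¹ from the left and D⁻¹ from the right, so P = N⁻¹KD⁻¹.
N has determinant 1; N⁻¹ = [[0, 1, 0], [-4, -12, 3], [-1, -4, 1]].
det D = 8, so D⁻¹ = [[-3/8, 1/2], [-1/4, 0]].
N⁻¹K = [[-4, 26], [10, 5], [0, -16]].
P = (N⁻¹K)D⁻¹ = [[-5, -2], [-5, 5], [4, 0]].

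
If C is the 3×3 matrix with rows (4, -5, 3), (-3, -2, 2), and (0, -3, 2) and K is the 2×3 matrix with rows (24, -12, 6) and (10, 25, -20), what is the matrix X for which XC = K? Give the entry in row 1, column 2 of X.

C is on the right of X, so right-multiply by C⁻¹: X = KC⁻¹.
C has determinant 5; C⁻¹ = [[2/5, 1/5, -4/5], [6/5, 8/5, -17/5], [9/5, 12/5, -23/5]].
X = KC⁻¹ = [[24, -12, 6], [10, 25, -20]] · [[2/5, 1/5, -4/5], [6/5, 8/5, -17/5], [9/5, 12/5, -23/5]] = [[6, 0, -6], [-2, -6, -1]].

0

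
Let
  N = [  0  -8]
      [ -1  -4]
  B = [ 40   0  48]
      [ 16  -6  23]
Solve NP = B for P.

P = [[4, 6, 1], [-5, 0, -6]]

N is on the left of P, so left-multiply by N⁻¹: P = N⁻¹B.
N has determinant -8; N⁻¹ = [[1/2, -1], [-1/8, 0]].
P = N⁻¹B = [[1/2, -1], [-1/8, 0]] · [[40, 0, 48], [16, -6, 23]] = [[4, 6, 1], [-5, 0, -6]].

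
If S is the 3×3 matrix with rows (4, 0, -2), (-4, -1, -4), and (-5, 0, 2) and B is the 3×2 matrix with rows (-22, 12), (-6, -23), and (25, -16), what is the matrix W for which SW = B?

Since S multiplies W on the left, W = S⁻¹B.
det S = 2, so S⁻¹ = [[-1, 0, -1], [14, -1, 12], [-5/2, 0, -2]].
W = S⁻¹B = [[-1, 0, -1], [14, -1, 12], [-5/2, 0, -2]] · [[-22, 12], [-6, -23], [25, -16]] = [[-3, 4], [-2, -1], [5, 2]].

W = [[-3, 4], [-2, -1], [5, 2]]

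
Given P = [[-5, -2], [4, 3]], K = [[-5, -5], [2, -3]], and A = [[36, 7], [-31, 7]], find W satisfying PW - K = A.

PW = A + K = [[31, 2], [-29, 4]].
P is on the left of W, so left-multiply by P⁻¹: W = P⁻¹(A + K).
det P = -7; the adjugate gives P⁻¹ = [[-3/7, -2/7], [4/7, 5/7]].
W = P⁻¹(A + K) = [[-5, -2], [-3, 4]].

W = [[-5, -2], [-3, 4]]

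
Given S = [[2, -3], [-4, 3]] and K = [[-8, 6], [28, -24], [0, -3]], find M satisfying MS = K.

S is on the right of M, so right-multiply by S⁻¹: M = KS⁻¹.
det S = -6; the adjugate gives S⁻¹ = [[-1/2, -1/2], [-2/3, -1/3]].
M = KS⁻¹ = [[-8, 6], [28, -24], [0, -3]] · [[-1/2, -1/2], [-2/3, -1/3]] = [[0, 2], [2, -6], [2, 1]].

M = [[0, 2], [2, -6], [2, 1]]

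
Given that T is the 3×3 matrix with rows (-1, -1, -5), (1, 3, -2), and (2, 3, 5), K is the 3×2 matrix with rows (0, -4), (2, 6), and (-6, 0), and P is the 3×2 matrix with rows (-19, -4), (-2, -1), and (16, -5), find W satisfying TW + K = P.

W = [[5, -5], [-1, 0], [3, 1]]

TW = P − K = [[-19, 0], [-4, -7], [22, -5]].
Since T multiplies W on the left, W = T⁻¹(P − K).
T has determinant 3; T⁻¹ = [[7, -10/3, 17/3], [-3, 5/3, -7/3], [-1, 1/3, -2/3]].
W = T⁻¹(P − K) = [[5, -5], [-1, 0], [3, 1]].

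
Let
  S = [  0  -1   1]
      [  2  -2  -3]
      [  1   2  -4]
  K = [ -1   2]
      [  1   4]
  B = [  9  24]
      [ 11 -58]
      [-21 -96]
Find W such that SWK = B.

W = S⁻¹BK⁻¹ (apply S⁻¹ on the left and K⁻¹ on the right).
S has determinant 1; S⁻¹ = [[14, -2, 5], [5, -1, 2], [6, -1, 2]].
det K = -6; the adjugate gives K⁻¹ = [[-2/3, 1/3], [1/6, 1/6]].
S⁻¹B = [[-1, -28], [-8, -14], [1, 10]].
W = (S⁻¹B)K⁻¹ = [[-4, -5], [3, -5], [1, 2]].

W = [[-4, -5], [3, -5], [1, 2]]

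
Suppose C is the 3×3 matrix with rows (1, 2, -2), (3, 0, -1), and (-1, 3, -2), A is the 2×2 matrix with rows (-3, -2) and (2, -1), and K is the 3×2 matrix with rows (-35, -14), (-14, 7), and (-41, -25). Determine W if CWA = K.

W = [[-1, -4], [2, -5], [-3, -5]]

W = C⁻¹KA⁻¹ (apply C⁻¹ on the left and A⁻¹ on the right).
det C = -1, so C⁻¹ = [[-3, 2, 2], [-7, 4, 5], [-9, 5, 6]].
det A = 7, so A⁻¹ = [[-1/7, 2/7], [-2/7, -3/7]].
C⁻¹K = [[-5, 6], [-16, 1], [-1, 11]].
W = (C⁻¹K)A⁻¹ = [[-1, -4], [2, -5], [-3, -5]].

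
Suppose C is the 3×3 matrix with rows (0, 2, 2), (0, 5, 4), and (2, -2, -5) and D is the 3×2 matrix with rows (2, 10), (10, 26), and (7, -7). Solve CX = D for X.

X = [[-3, 0], [6, 6], [-5, -1]]

C is on the left of X, so left-multiply by C⁻¹: X = C⁻¹D.
C has determinant -4; C⁻¹ = [[17/4, -3/2, 1/2], [-2, 1, 0], [5/2, -1, 0]].
X = C⁻¹D = [[17/4, -3/2, 1/2], [-2, 1, 0], [5/2, -1, 0]] · [[2, 10], [10, 26], [7, -7]] = [[-3, 0], [6, 6], [-5, -1]].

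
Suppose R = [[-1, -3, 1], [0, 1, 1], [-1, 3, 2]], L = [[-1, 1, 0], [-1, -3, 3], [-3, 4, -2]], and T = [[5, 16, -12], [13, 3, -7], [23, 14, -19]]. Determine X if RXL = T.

X = [[-2, 1, -1], [-1, 0, 0], [5, -5, -4]]

Left-multiply by R⁻¹ and right-multiply by L⁻¹: X = R⁻¹TL⁻¹.
det R = 5; the adjugate gives R⁻¹ = [[-1/5, 9/5, -4/5], [-1/5, -1/5, 1/5], [1/5, 6/5, -1/5]].
L has determinant -5; L⁻¹ = [[6/5, -2/5, -3/5], [11/5, -2/5, -3/5], [13/5, -1/5, -4/5]].
R⁻¹T = [[4, -9, 5], [1, -1, 0], [12, 4, -7]].
X = (R⁻¹T)L⁻¹ = [[-2, 1, -1], [-1, 0, 0], [5, -5, -4]].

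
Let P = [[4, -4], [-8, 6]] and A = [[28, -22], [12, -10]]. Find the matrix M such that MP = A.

M = [[1, -3], [1, -1]]

Right-multiplying both sides by P⁻¹ gives M = AP⁻¹.
P has determinant -8; P⁻¹ = [[-3/4, -1/2], [-1, -1/2]].
M = AP⁻¹ = [[28, -22], [12, -10]] · [[-3/4, -1/2], [-1, -1/2]] = [[1, -3], [1, -1]].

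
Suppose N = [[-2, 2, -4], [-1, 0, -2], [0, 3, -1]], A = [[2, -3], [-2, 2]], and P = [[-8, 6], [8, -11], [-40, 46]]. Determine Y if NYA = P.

Y = N⁻¹PA⁻¹ (apply N⁻¹ on the left and A⁻¹ on the right).
det N = -2, so N⁻¹ = [[-3, 5, 2], [1/2, -1, 0], [3/2, -3, -1]].
det A = -2; the adjugate gives A⁻¹ = [[-1, -3/2], [-1, -1]].
N⁻¹P = [[-16, 19], [-12, 14], [4, -4]].
Y = (N⁻¹P)A⁻¹ = [[-3, 5], [-2, 4], [0, -2]].

Y = [[-3, 5], [-2, 4], [0, -2]]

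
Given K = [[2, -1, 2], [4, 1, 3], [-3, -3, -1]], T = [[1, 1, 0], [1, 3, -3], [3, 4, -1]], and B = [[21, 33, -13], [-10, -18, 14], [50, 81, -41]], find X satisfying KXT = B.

Left-multiply by K⁻¹ and right-multiply by T⁻¹: X = K⁻¹BT⁻¹.
K has determinant 3; K⁻¹ = [[8/3, -7/3, -5/3], [-5/3, 4/3, 2/3], [-3, 3, 2]].
det T = 1; the adjugate gives T⁻¹ = [[9, 1, -3], [-8, -1, 3], [-5, -1, 2]].
K⁻¹B = [[-4, -5, 1], [-15, -25, 13], [7, 9, -1]].
X = (K⁻¹B)T⁻¹ = [[-1, 0, -1], [0, -3, -4], [-4, -1, 4]].

X = [[-1, 0, -1], [0, -3, -4], [-4, -1, 4]]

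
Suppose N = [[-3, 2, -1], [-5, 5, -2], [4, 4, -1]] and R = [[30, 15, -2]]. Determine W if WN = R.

W = [[-5, 1, 5]]

Since N sits to the right of W, W = RN⁻¹.
det N = 5, so N⁻¹ = [[3/5, -2/5, 1/5], [-13/5, 7/5, -1/5], [-8, 4, -1]].
W = RN⁻¹ = [[30, 15, -2]] · [[3/5, -2/5, 1/5], [-13/5, 7/5, -1/5], [-8, 4, -1]] = [[-5, 1, 5]].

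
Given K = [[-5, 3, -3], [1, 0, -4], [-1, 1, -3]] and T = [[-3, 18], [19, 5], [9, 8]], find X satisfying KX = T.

Left-multiplying both sides by K⁻¹ gives X = K⁻¹T.
det K = -2; the adjugate gives K⁻¹ = [[-2, -3, 6], [-7/2, -6, 23/2], [-1/2, -1, 3/2]].
X = K⁻¹T = [[-2, -3, 6], [-7/2, -6, 23/2], [-1/2, -1, 3/2]] · [[-3, 18], [19, 5], [9, 8]] = [[3, -3], [0, -1], [-4, -2]].

X = [[3, -3], [0, -1], [-4, -2]]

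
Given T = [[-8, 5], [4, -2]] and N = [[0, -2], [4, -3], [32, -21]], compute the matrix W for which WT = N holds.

Since T sits to the right of W, W = NT⁻¹.
det T = -4; the adjugate gives T⁻¹ = [[1/2, 5/4], [1, 2]].
W = NT⁻¹ = [[0, -2], [4, -3], [32, -21]] · [[1/2, 5/4], [1, 2]] = [[-2, -4], [-1, -1], [-5, -2]].

W = [[-2, -4], [-1, -1], [-5, -2]]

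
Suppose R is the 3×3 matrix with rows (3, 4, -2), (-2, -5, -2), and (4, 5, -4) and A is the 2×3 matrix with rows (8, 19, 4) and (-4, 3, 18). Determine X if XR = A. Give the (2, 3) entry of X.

Right-multiplying both sides by R⁻¹ gives X = AR⁻¹.
R has determinant 6; R⁻¹ = [[5, 1, -3], [-8/3, -2/3, 5/3], [5/3, 1/6, -7/6]].
X = AR⁻¹ = [[8, 19, 4], [-4, 3, 18]] · [[5, 1, -3], [-8/3, -2/3, 5/3], [5/3, 1/6, -7/6]] = [[-4, -4, 3], [2, -3, -4]].

-4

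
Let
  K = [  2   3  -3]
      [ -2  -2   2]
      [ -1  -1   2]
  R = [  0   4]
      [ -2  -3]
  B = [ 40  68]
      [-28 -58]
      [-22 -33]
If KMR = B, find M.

Left-multiply by K⁻¹ and right-multiply by R⁻¹: M = K⁻¹BR⁻¹.
det K = 2, so K⁻¹ = [[-1, -3/2, 0], [1, 1/2, 1], [0, -1/2, 1]].
R has determinant 8; R⁻¹ = [[-3/8, -1/2], [1/4, 0]].
K⁻¹B = [[2, 19], [4, 6], [-8, -4]].
M = (K⁻¹B)R⁻¹ = [[4, -1], [0, -2], [2, 4]].

M = [[4, -1], [0, -2], [2, 4]]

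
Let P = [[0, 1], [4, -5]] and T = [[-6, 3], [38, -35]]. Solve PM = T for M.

M = [[2, -5], [-6, 3]]

Left-multiplying both sides by P⁻¹ gives M = P⁻¹T.
det P = -4, so P⁻¹ = [[5/4, 1/4], [1, 0]].
M = P⁻¹T = [[5/4, 1/4], [1, 0]] · [[-6, 3], [38, -35]] = [[2, -5], [-6, 3]].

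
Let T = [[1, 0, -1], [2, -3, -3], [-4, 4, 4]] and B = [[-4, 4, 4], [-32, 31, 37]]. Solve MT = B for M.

T is on the right of M, so right-multiply by T⁻¹: M = BT⁻¹.
T has determinant 4; T⁻¹ = [[0, -1, -3/4], [1, 0, 1/4], [-1, -1, -3/4]].
M = BT⁻¹ = [[-4, 4, 4], [-32, 31, 37]] · [[0, -1, -3/4], [1, 0, 1/4], [-1, -1, -3/4]] = [[0, 0, 1], [-6, -5, 4]].

M = [[0, 0, 1], [-6, -5, 4]]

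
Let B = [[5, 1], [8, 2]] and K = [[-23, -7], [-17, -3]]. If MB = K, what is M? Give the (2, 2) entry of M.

Right-multiplying both sides by B⁻¹ gives M = KB⁻¹.
B has determinant 2; B⁻¹ = [[1, -1/2], [-4, 5/2]].
M = KB⁻¹ = [[-23, -7], [-17, -3]] · [[1, -1/2], [-4, 5/2]] = [[5, -6], [-5, 1]].

1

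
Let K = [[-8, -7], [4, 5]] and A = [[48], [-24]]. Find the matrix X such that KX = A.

X = [[-6], [0]]

Left-multiplying both sides by K⁻¹ gives X = K⁻¹A.
K has determinant -12; K⁻¹ = [[-5/12, -7/12], [1/3, 2/3]].
X = K⁻¹A = [[-5/12, -7/12], [1/3, 2/3]] · [[48], [-24]] = [[-6], [0]].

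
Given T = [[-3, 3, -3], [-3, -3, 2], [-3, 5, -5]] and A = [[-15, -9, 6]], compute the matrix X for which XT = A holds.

T is on the right of X, so right-multiply by T⁻¹: X = AT⁻¹.
T has determinant -6; T⁻¹ = [[-5/6, 0, 1/2], [7/2, -1, -5/2], [4, -1, -3]].
X = AT⁻¹ = [[-15, -9, 6]] · [[-5/6, 0, 1/2], [7/2, -1, -5/2], [4, -1, -3]] = [[5, 3, -3]].

X = [[5, 3, -3]]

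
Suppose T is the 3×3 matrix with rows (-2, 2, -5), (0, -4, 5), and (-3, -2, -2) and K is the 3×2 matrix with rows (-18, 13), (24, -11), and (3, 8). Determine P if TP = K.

Left-multiplying both sides by T⁻¹ gives P = T⁻¹K.
det T = -6, so T⁻¹ = [[-3, -7/3, 5/3], [5/2, 11/6, -5/3], [2, 5/3, -4/3]].
P = T⁻¹K = [[-3, -7/3, 5/3], [5/2, 11/6, -5/3], [2, 5/3, -4/3]] · [[-18, 13], [24, -11], [3, 8]] = [[3, 0], [-6, -1], [0, -3]].

P = [[3, 0], [-6, -1], [0, -3]]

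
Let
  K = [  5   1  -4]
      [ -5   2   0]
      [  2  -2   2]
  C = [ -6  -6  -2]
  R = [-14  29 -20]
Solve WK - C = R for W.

WK = R + C = [[-20, 23, -22]].
Since K sits to the right of W, W = (R + C)K⁻¹.
det K = 6, so K⁻¹ = [[2/3, 1, 4/3], [5/3, 3, 10/3], [1, 2, 5/2]].
W = (R + C)K⁻¹ = [[3, 5, -5]].

W = [[3, 5, -5]]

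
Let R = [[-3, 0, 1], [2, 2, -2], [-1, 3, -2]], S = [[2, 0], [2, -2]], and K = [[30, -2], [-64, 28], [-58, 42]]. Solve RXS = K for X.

X = [[-5, 1], [-5, -4], [-1, 4]]

Left-multiply by R⁻¹ and right-multiply by S⁻¹: X = R⁻¹KS⁻¹.
det R = 2, so R⁻¹ = [[1, 3/2, -1], [3, 7/2, -2], [4, 9/2, -3]].
det S = -4; the adjugate gives S⁻¹ = [[1/2, 0], [1/2, -1/2]].
R⁻¹K = [[-8, -2], [-18, 8], [6, -8]].
X = (R⁻¹K)S⁻¹ = [[-5, 1], [-5, -4], [-1, 4]].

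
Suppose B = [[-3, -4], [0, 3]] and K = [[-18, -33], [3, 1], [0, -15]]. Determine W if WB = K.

Since B sits to the right of W, W = KB⁻¹.
B has determinant -9; B⁻¹ = [[-1/3, -4/9], [0, 1/3]].
W = KB⁻¹ = [[-18, -33], [3, 1], [0, -15]] · [[-1/3, -4/9], [0, 1/3]] = [[6, -3], [-1, -1], [0, -5]].

W = [[6, -3], [-1, -1], [0, -5]]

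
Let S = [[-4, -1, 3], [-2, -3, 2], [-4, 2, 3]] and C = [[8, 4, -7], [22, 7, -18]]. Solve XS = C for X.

X = [[0, -2, -1], [-2, -3, -2]]

Since S sits to the right of X, X = CS⁻¹.
S has determinant 6; S⁻¹ = [[-13/6, 3/2, 7/6], [-1/3, 0, 1/3], [-8/3, 2, 5/3]].
X = CS⁻¹ = [[8, 4, -7], [22, 7, -18]] · [[-13/6, 3/2, 7/6], [-1/3, 0, 1/3], [-8/3, 2, 5/3]] = [[0, -2, -1], [-2, -3, -2]].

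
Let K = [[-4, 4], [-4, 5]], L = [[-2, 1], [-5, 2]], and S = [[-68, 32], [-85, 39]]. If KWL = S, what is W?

W = [[-5, 2], [1, 3]]

Isolating W: multiply by K⁻¹ from the left and L⁻¹ from the right, so W = K⁻¹SL⁻¹.
K has determinant -4; K⁻¹ = [[-5/4, 1], [-1, 1]].
L has determinant 1; L⁻¹ = [[2, -1], [5, -2]].
K⁻¹S = [[0, -1], [-17, 7]].
W = (K⁻¹S)L⁻¹ = [[-5, 2], [1, 3]].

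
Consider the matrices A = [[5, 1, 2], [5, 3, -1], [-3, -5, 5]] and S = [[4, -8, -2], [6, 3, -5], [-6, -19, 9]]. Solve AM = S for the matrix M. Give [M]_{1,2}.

-2

Left-multiplying both sides by A⁻¹ gives M = A⁻¹S.
A has determinant -4; A⁻¹ = [[-5/2, 15/4, 7/4], [11/2, -31/4, -15/4], [4, -11/2, -5/2]].
M = A⁻¹S = [[-5/2, 15/4, 7/4], [11/2, -31/4, -15/4], [4, -11/2, -5/2]] · [[4, -8, -2], [6, 3, -5], [-6, -19, 9]] = [[2, -2, 2], [-2, 4, -6], [-2, -1, -3]].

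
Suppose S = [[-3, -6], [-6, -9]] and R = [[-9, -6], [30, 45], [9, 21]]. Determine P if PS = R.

Right-multiplying both sides by S⁻¹ gives P = RS⁻¹.
det S = -9, so S⁻¹ = [[1, -2/3], [-2/3, 1/3]].
P = RS⁻¹ = [[-9, -6], [30, 45], [9, 21]] · [[1, -2/3], [-2/3, 1/3]] = [[-5, 4], [0, -5], [-5, 1]].

P = [[-5, 4], [0, -5], [-5, 1]]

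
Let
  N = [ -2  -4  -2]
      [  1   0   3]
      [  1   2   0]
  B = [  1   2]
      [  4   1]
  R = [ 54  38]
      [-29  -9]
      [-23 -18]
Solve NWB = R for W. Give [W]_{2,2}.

Left-multiply by N⁻¹ and right-multiply by B⁻¹: W = N⁻¹RB⁻¹.
det N = -4; the adjugate gives N⁻¹ = [[3/2, 1, 3], [-3/4, -1/2, -1], [-1/2, 0, -1]].
B has determinant -7; B⁻¹ = [[-1/7, 2/7], [4/7, -1/7]].
N⁻¹R = [[-17, -6], [-3, -6], [-4, -1]].
W = (N⁻¹R)B⁻¹ = [[-1, -4], [-3, 0], [0, -1]].

0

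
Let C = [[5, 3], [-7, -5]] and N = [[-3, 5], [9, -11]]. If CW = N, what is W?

W = [[3, -2], [-6, 5]]

C is on the left of W, so left-multiply by C⁻¹: W = C⁻¹N.
C has determinant -4; C⁻¹ = [[5/4, 3/4], [-7/4, -5/4]].
W = C⁻¹N = [[5/4, 3/4], [-7/4, -5/4]] · [[-3, 5], [9, -11]] = [[3, -2], [-6, 5]].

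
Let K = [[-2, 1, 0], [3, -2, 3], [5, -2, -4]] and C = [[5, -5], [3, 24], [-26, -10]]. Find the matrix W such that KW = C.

Since K multiplies W on the left, W = K⁻¹C.
det K = -1; the adjugate gives K⁻¹ = [[-14, -4, -3], [-27, -8, -6], [-4, -1, -1]].
W = K⁻¹C = [[-14, -4, -3], [-27, -8, -6], [-4, -1, -1]] · [[5, -5], [3, 24], [-26, -10]] = [[-4, 4], [-3, 3], [3, 6]].

W = [[-4, 4], [-3, 3], [3, 6]]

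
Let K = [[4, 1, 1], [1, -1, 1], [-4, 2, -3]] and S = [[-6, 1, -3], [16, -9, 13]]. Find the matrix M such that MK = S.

M = [[-1, -2, 0], [-1, -4, -6]]

Since K sits to the right of M, M = SK⁻¹.
det K = 1, so K⁻¹ = [[1, 5, 2], [-1, -8, -3], [-2, -12, -5]].
M = SK⁻¹ = [[-6, 1, -3], [16, -9, 13]] · [[1, 5, 2], [-1, -8, -3], [-2, -12, -5]] = [[-1, -2, 0], [-1, -4, -6]].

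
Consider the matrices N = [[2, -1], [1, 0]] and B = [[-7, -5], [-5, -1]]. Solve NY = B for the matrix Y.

Y = [[-5, -1], [-3, 3]]

Left-multiplying both sides by N⁻¹ gives Y = N⁻¹B.
det N = 1; the adjugate gives N⁻¹ = [[0, 1], [-1, 2]].
Y = N⁻¹B = [[0, 1], [-1, 2]] · [[-7, -5], [-5, -1]] = [[-5, -1], [-3, 3]].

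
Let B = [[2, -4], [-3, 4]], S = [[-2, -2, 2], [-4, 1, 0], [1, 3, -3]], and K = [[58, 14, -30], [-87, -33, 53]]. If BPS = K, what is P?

P = [[-4, -4, 5], [-5, 2, -2]]

P = B⁻¹KS⁻¹ (apply B⁻¹ on the left and S⁻¹ on the right).
det B = -4; the adjugate gives B⁻¹ = [[-1, -1], [-3/4, -1/2]].
S has determinant 4; S⁻¹ = [[-3/4, 0, -1/2], [-3, 1, -2], [-13/4, 1, -5/2]].
B⁻¹K = [[29, 19, -23], [0, 6, -4]].
P = (B⁻¹K)S⁻¹ = [[-4, -4, 5], [-5, 2, -2]].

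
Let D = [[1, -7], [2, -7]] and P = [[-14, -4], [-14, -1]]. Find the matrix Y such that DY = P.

Since D multiplies Y on the left, Y = D⁻¹P.
D has determinant 7; D⁻¹ = [[-1, 1], [-2/7, 1/7]].
Y = D⁻¹P = [[-1, 1], [-2/7, 1/7]] · [[-14, -4], [-14, -1]] = [[0, 3], [2, 1]].

Y = [[0, 3], [2, 1]]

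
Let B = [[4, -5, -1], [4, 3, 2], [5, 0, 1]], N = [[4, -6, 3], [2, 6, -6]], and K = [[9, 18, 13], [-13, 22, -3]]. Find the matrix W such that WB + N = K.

WB = K − N = [[5, 24, 10], [-15, 16, 3]].
B is on the right of W, so right-multiply by B⁻¹: W = (K − N)B⁻¹.
det B = -3, so B⁻¹ = [[-1, -5/3, 7/3], [-2, -3, 4], [5, 25/3, -32/3]].
W = (K − N)B⁻¹ = [[-3, 3, 1], [-2, 2, -3]].

W = [[-3, 3, 1], [-2, 2, -3]]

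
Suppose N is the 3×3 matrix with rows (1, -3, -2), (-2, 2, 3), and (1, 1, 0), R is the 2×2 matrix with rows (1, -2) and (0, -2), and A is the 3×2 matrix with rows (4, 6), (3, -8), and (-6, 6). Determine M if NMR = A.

Isolating M: multiply by N⁻¹ from the left and R⁻¹ from the right, so M = N⁻¹AR⁻¹.
N has determinant -4; N⁻¹ = [[3/4, 1/2, 5/4], [-3/4, -1/2, -1/4], [1, 1, 1]].
det R = -2, so R⁻¹ = [[1, -1], [0, -1/2]].
N⁻¹A = [[-3, 8], [-3, -2], [1, 4]].
M = (N⁻¹A)R⁻¹ = [[-3, -1], [-3, 4], [1, -3]].

M = [[-3, -1], [-3, 4], [1, -3]]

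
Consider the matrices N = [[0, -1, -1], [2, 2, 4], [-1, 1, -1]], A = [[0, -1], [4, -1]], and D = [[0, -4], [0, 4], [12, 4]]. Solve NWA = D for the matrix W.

W = N⁻¹DA⁻¹ (apply N⁻¹ on the left and A⁻¹ on the right).
det N = -2; the adjugate gives N⁻¹ = [[3, 1, 1], [1, 1/2, 1], [-2, -1/2, -1]].
det A = 4; the adjugate gives A⁻¹ = [[-1/4, 1/4], [-1, 0]].
N⁻¹D = [[12, -4], [12, 2], [-12, 2]].
W = (N⁻¹D)A⁻¹ = [[1, 3], [-5, 3], [1, -3]].

W = [[1, 3], [-5, 3], [1, -3]]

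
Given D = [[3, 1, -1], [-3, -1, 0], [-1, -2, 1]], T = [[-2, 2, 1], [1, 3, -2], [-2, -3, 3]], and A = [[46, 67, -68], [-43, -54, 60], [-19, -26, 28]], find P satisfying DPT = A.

P = D⁻¹AT⁻¹ (apply D⁻¹ on the left and T⁻¹ on the right).
D has determinant -5; D⁻¹ = [[1/5, -1/5, 1/5], [-3/5, -2/5, -3/5], [-1, -1, 0]].
det T = -1, so T⁻¹ = [[-3, 9, 7], [-1, 4, 3], [-3, 10, 8]].
D⁻¹A = [[14, 19, -20], [1, -3, 0], [-3, -13, 8]].
P = (D⁻¹A)T⁻¹ = [[-1, 2, -5], [0, -3, -2], [-2, 1, 4]].

P = [[-1, 2, -5], [0, -3, -2], [-2, 1, 4]]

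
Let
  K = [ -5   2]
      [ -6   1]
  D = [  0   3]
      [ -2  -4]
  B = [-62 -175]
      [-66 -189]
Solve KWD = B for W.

Left-multiply by K⁻¹ and right-multiply by D⁻¹: W = K⁻¹BD⁻¹.
K has determinant 7; K⁻¹ = [[1/7, -2/7], [6/7, -5/7]].
det D = 6, so D⁻¹ = [[-2/3, -1/2], [1/3, 0]].
K⁻¹B = [[10, 29], [-6, -15]].
W = (K⁻¹B)D⁻¹ = [[3, -5], [-1, 3]].

W = [[3, -5], [-1, 3]]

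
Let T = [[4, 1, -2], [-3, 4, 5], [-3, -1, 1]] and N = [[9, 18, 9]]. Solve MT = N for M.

Since T sits to the right of M, M = NT⁻¹.
T has determinant -6; T⁻¹ = [[-3/2, -1/6, -13/6], [2, 1/3, 7/3], [-5/2, -1/6, -19/6]].
M = NT⁻¹ = [[9, 18, 9]] · [[-3/2, -1/6, -13/6], [2, 1/3, 7/3], [-5/2, -1/6, -19/6]] = [[0, 3, -6]].

M = [[0, 3, -6]]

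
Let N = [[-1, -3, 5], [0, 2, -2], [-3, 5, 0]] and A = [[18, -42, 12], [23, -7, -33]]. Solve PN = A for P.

P = [[0, -6, -6], [-5, 4, -6]]

Right-multiplying both sides by N⁻¹ gives P = AN⁻¹.
det N = 2; the adjugate gives N⁻¹ = [[5, 25/2, -2], [3, 15/2, -1], [3, 7, -1]].
P = AN⁻¹ = [[18, -42, 12], [23, -7, -33]] · [[5, 25/2, -2], [3, 15/2, -1], [3, 7, -1]] = [[0, -6, -6], [-5, 4, -6]].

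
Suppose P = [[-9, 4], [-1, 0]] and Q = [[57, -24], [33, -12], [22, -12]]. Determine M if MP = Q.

M = [[-6, -3], [-3, -6], [-3, 5]]

P is on the right of M, so right-multiply by P⁻¹: M = QP⁻¹.
det P = 4; the adjugate gives P⁻¹ = [[0, -1], [1/4, -9/4]].
M = QP⁻¹ = [[57, -24], [33, -12], [22, -12]] · [[0, -1], [1/4, -9/4]] = [[-6, -3], [-3, -6], [-3, 5]].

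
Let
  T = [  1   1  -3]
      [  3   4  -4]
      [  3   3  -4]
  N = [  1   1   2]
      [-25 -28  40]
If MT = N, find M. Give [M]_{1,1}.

-2

Since T sits to the right of M, M = NT⁻¹.
det T = 5; the adjugate gives T⁻¹ = [[-4/5, -1, 8/5], [0, 1, -1], [-3/5, 0, 1/5]].
M = NT⁻¹ = [[1, 1, 2], [-25, -28, 40]] · [[-4/5, -1, 8/5], [0, 1, -1], [-3/5, 0, 1/5]] = [[-2, 0, 1], [-4, -3, -4]].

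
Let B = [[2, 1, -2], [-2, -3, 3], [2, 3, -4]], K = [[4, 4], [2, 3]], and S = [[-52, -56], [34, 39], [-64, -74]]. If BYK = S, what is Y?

Isolating Y: multiply by B⁻¹ from the left and K⁻¹ from the right, so Y = B⁻¹SK⁻¹.
B has determinant 4; B⁻¹ = [[3/4, -1/2, -3/4], [-1/2, -1, -1/2], [0, -1, -1]].
K has determinant 4; K⁻¹ = [[3/4, -1], [-1/2, 1]].
B⁻¹S = [[-8, -6], [24, 26], [30, 35]].
Y = (B⁻¹S)K⁻¹ = [[-3, 2], [5, 2], [5, 5]].

Y = [[-3, 2], [5, 2], [5, 5]]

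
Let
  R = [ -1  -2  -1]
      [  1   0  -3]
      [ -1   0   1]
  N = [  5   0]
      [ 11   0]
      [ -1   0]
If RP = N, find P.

Since R multiplies P on the left, P = R⁻¹N.
det R = -4; the adjugate gives R⁻¹ = [[0, -1/2, -3/2], [-1/2, 1/2, 1], [0, -1/2, -1/2]].
P = R⁻¹N = [[0, -1/2, -3/2], [-1/2, 1/2, 1], [0, -1/2, -1/2]] · [[5, 0], [11, 0], [-1, 0]] = [[-4, 0], [2, 0], [-5, 0]].

P = [[-4, 0], [2, 0], [-5, 0]]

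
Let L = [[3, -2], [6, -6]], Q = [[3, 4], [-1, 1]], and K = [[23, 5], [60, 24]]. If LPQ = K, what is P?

Left-multiply by L⁻¹ and right-multiply by Q⁻¹: P = L⁻¹KQ⁻¹.
det L = -6; the adjugate gives L⁻¹ = [[1, -1/3], [1, -1/2]].
det Q = 7, so Q⁻¹ = [[1/7, -4/7], [1/7, 3/7]].
L⁻¹K = [[3, -3], [-7, -7]].
P = (L⁻¹K)Q⁻¹ = [[0, -3], [-2, 1]].

P = [[0, -3], [-2, 1]]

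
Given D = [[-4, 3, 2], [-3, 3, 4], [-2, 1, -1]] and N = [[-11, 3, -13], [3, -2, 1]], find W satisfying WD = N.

W = [[5, -5, 3], [4, -3, -5]]

Since D sits to the right of W, W = ND⁻¹.
det D = 1; the adjugate gives D⁻¹ = [[-7, 5, 6], [-11, 8, 10], [3, -2, -3]].
W = ND⁻¹ = [[-11, 3, -13], [3, -2, 1]] · [[-7, 5, 6], [-11, 8, 10], [3, -2, -3]] = [[5, -5, 3], [4, -3, -5]].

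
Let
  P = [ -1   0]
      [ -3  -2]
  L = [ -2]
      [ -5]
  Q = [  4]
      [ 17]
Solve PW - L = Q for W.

W = [[-2], [-3]]

PW = Q + L = [[2], [12]].
Left-multiplying both sides by P⁻¹ gives W = P⁻¹(Q + L).
det P = 2, so P⁻¹ = [[-1, 0], [3/2, -1/2]].
W = P⁻¹(Q + L) = [[-2], [-3]].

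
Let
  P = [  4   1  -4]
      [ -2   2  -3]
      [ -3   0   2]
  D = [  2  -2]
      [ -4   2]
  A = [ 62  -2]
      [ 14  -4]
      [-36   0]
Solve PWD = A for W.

W = [[-4, -4], [-1, -2], [3, 3]]

W = P⁻¹AD⁻¹ (apply P⁻¹ on the left and D⁻¹ on the right).
det P = 5, so P⁻¹ = [[4/5, -2/5, 1], [13/5, -4/5, 4], [6/5, -3/5, 2]].
det D = -4, so D⁻¹ = [[-1/2, -1/2], [-1, -1/2]].
P⁻¹A = [[8, 0], [6, -2], [-6, 0]].
W = (P⁻¹A)D⁻¹ = [[-4, -4], [-1, -2], [3, 3]].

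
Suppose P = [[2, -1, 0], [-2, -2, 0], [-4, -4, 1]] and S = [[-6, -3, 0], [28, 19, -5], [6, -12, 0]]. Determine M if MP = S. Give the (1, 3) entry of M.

0

Right-multiplying both sides by P⁻¹ gives M = SP⁻¹.
det P = -6; the adjugate gives P⁻¹ = [[1/3, -1/6, 0], [-1/3, -1/3, 0], [0, -2, 1]].
M = SP⁻¹ = [[-6, -3, 0], [28, 19, -5], [6, -12, 0]] · [[1/3, -1/6, 0], [-1/3, -1/3, 0], [0, -2, 1]] = [[-1, 2, 0], [3, -1, -5], [6, 3, 0]].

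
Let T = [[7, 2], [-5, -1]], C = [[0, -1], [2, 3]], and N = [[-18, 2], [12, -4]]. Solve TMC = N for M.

Left-multiply by T⁻¹ and right-multiply by C⁻¹: M = T⁻¹NC⁻¹.
T has determinant 3; T⁻¹ = [[-1/3, -2/3], [5/3, 7/3]].
C has determinant 2; C⁻¹ = [[3/2, 1/2], [-1, 0]].
T⁻¹N = [[-2, 2], [-2, -6]].
M = (T⁻¹N)C⁻¹ = [[-5, -1], [3, -1]].

M = [[-5, -1], [3, -1]]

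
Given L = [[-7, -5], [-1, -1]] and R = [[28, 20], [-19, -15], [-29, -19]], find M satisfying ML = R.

Right-multiplying both sides by L⁻¹ gives M = RL⁻¹.
det L = 2, so L⁻¹ = [[-1/2, 5/2], [1/2, -7/2]].
M = RL⁻¹ = [[28, 20], [-19, -15], [-29, -19]] · [[-1/2, 5/2], [1/2, -7/2]] = [[-4, 0], [2, 5], [5, -6]].

M = [[-4, 0], [2, 5], [5, -6]]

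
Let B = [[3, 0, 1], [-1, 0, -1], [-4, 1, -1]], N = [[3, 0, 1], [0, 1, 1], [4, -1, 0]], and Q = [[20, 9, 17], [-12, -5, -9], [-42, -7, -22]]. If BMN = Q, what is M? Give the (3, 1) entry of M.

0

Isolating M: multiply by B⁻¹ from the left and N⁻¹ from the right, so M = B⁻¹QN⁻¹.
B has determinant 2; B⁻¹ = [[1/2, 1/2, 0], [3/2, 1/2, 1], [-1/2, -3/2, 0]].
N has determinant -1; N⁻¹ = [[-1, 1, 1], [-4, 4, 3], [4, -3, -3]].
B⁻¹Q = [[4, 2, 4], [-18, 4, -1], [8, 3, 5]].
M = (B⁻¹Q)N⁻¹ = [[4, 0, -2], [-2, 1, -3], [0, 5, 2]].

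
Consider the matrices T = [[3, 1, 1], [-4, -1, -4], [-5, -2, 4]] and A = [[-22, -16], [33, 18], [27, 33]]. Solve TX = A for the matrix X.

X = [[-5, -5], [-5, -2], [-2, 1]]

Left-multiplying both sides by T⁻¹ gives X = T⁻¹A.
T has determinant 3; T⁻¹ = [[-4, -2, -1], [12, 17/3, 8/3], [1, 1/3, 1/3]].
X = T⁻¹A = [[-4, -2, -1], [12, 17/3, 8/3], [1, 1/3, 1/3]] · [[-22, -16], [33, 18], [27, 33]] = [[-5, -5], [-5, -2], [-2, 1]].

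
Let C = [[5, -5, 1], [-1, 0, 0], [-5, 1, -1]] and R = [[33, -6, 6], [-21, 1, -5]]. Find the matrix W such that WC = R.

C is on the right of W, so right-multiply by C⁻¹: W = RC⁻¹.
det C = 4; the adjugate gives C⁻¹ = [[0, -1, 0], [-1/4, 0, -1/4], [-1/4, 5, -5/4]].
W = RC⁻¹ = [[33, -6, 6], [-21, 1, -5]] · [[0, -1, 0], [-1/4, 0, -1/4], [-1/4, 5, -5/4]] = [[0, -3, -6], [1, -4, 6]].

W = [[0, -3, -6], [1, -4, 6]]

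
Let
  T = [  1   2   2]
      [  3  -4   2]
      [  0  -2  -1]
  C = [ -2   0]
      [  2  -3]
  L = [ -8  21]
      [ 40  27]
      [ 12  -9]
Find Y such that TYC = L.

Y = [[-1, -1], [4, 0], [-5, -3]]

Isolating Y: multiply by T⁻¹ from the left and C⁻¹ from the right, so Y = T⁻¹LC⁻¹.
T has determinant 2; T⁻¹ = [[4, -1, 6], [3/2, -1/2, 2], [-3, 1, -5]].
det C = 6, so C⁻¹ = [[-1/2, 0], [-1/3, -1/3]].
T⁻¹L = [[0, 3], [-8, 0], [4, 9]].
Y = (T⁻¹L)C⁻¹ = [[-1, -1], [4, 0], [-5, -3]].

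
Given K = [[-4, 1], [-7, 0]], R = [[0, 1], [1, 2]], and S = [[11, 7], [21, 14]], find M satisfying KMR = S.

M = [[4, -3], [1, -1]]

Left-multiply by K⁻¹ and right-multiply by R⁻¹: M = K⁻¹SR⁻¹.
det K = 7, so K⁻¹ = [[0, -1/7], [1, -4/7]].
R has determinant -1; R⁻¹ = [[-2, 1], [1, 0]].
K⁻¹S = [[-3, -2], [-1, -1]].
M = (K⁻¹S)R⁻¹ = [[4, -3], [1, -1]].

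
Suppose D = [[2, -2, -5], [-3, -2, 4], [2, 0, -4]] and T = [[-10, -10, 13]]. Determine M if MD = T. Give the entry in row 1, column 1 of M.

3

Since D sits to the right of M, M = TD⁻¹.
det D = 4, so D⁻¹ = [[2, -2, -9/2], [-1, 1/2, 7/4], [1, -1, -5/2]].
M = TD⁻¹ = [[-10, -10, 13]] · [[2, -2, -9/2], [-1, 1/2, 7/4], [1, -1, -5/2]] = [[3, 2, -5]].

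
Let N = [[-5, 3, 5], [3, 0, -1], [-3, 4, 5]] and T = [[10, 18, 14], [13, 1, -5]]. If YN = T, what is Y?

Y = [[-2, 6, 6], [-5, 0, 4]]

Since N sits to the right of Y, Y = TN⁻¹.
det N = 4; the adjugate gives N⁻¹ = [[1, 5/4, -3/4], [-3, -5/2, 5/2], [3, 11/4, -9/4]].
Y = TN⁻¹ = [[10, 18, 14], [13, 1, -5]] · [[1, 5/4, -3/4], [-3, -5/2, 5/2], [3, 11/4, -9/4]] = [[-2, 6, 6], [-5, 0, 4]].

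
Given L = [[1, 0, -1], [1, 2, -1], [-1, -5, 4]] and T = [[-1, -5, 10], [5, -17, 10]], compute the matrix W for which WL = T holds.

Right-multiplying both sides by L⁻¹ gives W = TL⁻¹.
L has determinant 6; L⁻¹ = [[1/2, 5/6, 1/3], [-1/2, 1/2, 0], [-1/2, 5/6, 1/3]].
W = TL⁻¹ = [[-1, -5, 10], [5, -17, 10]] · [[1/2, 5/6, 1/3], [-1/2, 1/2, 0], [-1/2, 5/6, 1/3]] = [[-3, 5, 3], [6, 4, 5]].

W = [[-3, 5, 3], [6, 4, 5]]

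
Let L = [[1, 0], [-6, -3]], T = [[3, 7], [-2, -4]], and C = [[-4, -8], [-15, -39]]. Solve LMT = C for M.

M = L⁻¹CT⁻¹ (apply L⁻¹ on the left and T⁻¹ on the right).
L has determinant -3; L⁻¹ = [[1, 0], [-2, -1/3]].
det T = 2, so T⁻¹ = [[-2, -7/2], [1, 3/2]].
L⁻¹C = [[-4, -8], [13, 29]].
M = (L⁻¹C)T⁻¹ = [[0, 2], [3, -2]].

M = [[0, 2], [3, -2]]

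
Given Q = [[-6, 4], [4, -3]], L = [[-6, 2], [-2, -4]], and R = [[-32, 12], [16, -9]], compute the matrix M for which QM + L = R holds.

M = [[3, -5], [-2, -5]]

QM = R − L = [[-26, 10], [18, -5]].
Q is on the left of M, so left-multiply by Q⁻¹: M = Q⁻¹(R − L).
Q has determinant 2; Q⁻¹ = [[-3/2, -2], [-2, -3]].
M = Q⁻¹(R − L) = [[3, -5], [-2, -5]].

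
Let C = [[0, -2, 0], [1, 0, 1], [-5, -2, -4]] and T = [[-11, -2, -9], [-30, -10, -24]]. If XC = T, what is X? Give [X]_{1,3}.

C is on the right of X, so right-multiply by C⁻¹: X = TC⁻¹.
C has determinant 2; C⁻¹ = [[1, -4, -1], [-1/2, 0, 0], [-1, 5, 1]].
X = TC⁻¹ = [[-11, -2, -9], [-30, -10, -24]] · [[1, -4, -1], [-1/2, 0, 0], [-1, 5, 1]] = [[-1, -1, 2], [-1, 0, 6]].

2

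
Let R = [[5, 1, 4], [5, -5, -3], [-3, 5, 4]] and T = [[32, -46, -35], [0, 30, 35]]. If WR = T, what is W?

W = [[-1, 5, -4], [5, -5, 0]]

Since R sits to the right of W, W = TR⁻¹.
det R = 4, so R⁻¹ = [[-5/4, 4, 17/4], [-11/4, 8, 35/4], [5/2, -7, -15/2]].
W = TR⁻¹ = [[32, -46, -35], [0, 30, 35]] · [[-5/4, 4, 17/4], [-11/4, 8, 35/4], [5/2, -7, -15/2]] = [[-1, 5, -4], [5, -5, 0]].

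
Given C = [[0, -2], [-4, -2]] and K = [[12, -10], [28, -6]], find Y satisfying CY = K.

Left-multiplying both sides by C⁻¹ gives Y = C⁻¹K.
C has determinant -8; C⁻¹ = [[1/4, -1/4], [-1/2, 0]].
Y = C⁻¹K = [[1/4, -1/4], [-1/2, 0]] · [[12, -10], [28, -6]] = [[-4, -1], [-6, 5]].

Y = [[-4, -1], [-6, 5]]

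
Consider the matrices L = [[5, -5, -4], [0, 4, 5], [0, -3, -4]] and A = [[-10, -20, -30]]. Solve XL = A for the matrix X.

Right-multiplying both sides by L⁻¹ gives X = AL⁻¹.
det L = -5; the adjugate gives L⁻¹ = [[1/5, 8/5, 9/5], [0, 4, 5], [0, -3, -4]].
X = AL⁻¹ = [[-10, -20, -30]] · [[1/5, 8/5, 9/5], [0, 4, 5], [0, -3, -4]] = [[-2, -6, 2]].

X = [[-2, -6, 2]]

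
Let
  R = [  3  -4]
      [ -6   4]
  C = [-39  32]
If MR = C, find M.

M = [[-3, 5]]

R is on the right of M, so right-multiply by R⁻¹: M = CR⁻¹.
det R = -12; the adjugate gives R⁻¹ = [[-1/3, -1/3], [-1/2, -1/4]].
M = CR⁻¹ = [[-39, 32]] · [[-1/3, -1/3], [-1/2, -1/4]] = [[-3, 5]].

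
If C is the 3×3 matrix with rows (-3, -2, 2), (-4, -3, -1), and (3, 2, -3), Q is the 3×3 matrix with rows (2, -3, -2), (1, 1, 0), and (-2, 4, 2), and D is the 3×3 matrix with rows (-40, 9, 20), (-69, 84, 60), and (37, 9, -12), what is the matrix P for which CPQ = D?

Left-multiply by C⁻¹ and right-multiply by Q⁻¹: P = C⁻¹DQ⁻¹.
C has determinant -1; C⁻¹ = [[-11, 2, -8], [15, -3, 11], [-1, 0, -1]].
Q has determinant -2; Q⁻¹ = [[-1, 1, -1], [1, 0, 1], [-3, 1, -5/2]].
C⁻¹D = [[6, -3, -4], [14, -18, -12], [3, -18, -8]].
P = (C⁻¹D)Q⁻¹ = [[3, 2, 1], [4, 2, -2], [3, -5, -1]].

P = [[3, 2, 1], [4, 2, -2], [3, -5, -1]]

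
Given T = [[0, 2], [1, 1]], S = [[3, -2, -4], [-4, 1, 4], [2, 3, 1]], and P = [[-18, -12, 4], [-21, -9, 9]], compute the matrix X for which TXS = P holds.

X = T⁻¹PS⁻¹ (apply T⁻¹ on the left and S⁻¹ on the right).
det T = -2; the adjugate gives T⁻¹ = [[-1/2, 1], [1/2, 0]].
S has determinant -1; S⁻¹ = [[11, 10, 4], [-12, -11, -4], [14, 13, 5]].
T⁻¹P = [[-12, -3, 7], [-9, -6, 2]].
X = (T⁻¹P)S⁻¹ = [[2, 4, -1], [1, 2, -2]].

X = [[2, 4, -1], [1, 2, -2]]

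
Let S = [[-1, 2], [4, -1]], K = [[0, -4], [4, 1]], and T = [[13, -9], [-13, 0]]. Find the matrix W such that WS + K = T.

WS = T − K = [[13, -5], [-17, -1]].
S is on the right of W, so right-multiply by S⁻¹: W = (T − K)S⁻¹.
det S = -7; the adjugate gives S⁻¹ = [[1/7, 2/7], [4/7, 1/7]].
W = (T − K)S⁻¹ = [[-1, 3], [-3, -5]].

W = [[-1, 3], [-3, -5]]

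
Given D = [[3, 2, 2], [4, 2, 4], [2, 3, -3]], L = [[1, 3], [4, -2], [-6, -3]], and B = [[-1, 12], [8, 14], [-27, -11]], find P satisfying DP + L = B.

DP = B − L = [[-2, 9], [4, 16], [-21, -8]].
Since D multiplies P on the left, P = D⁻¹(B − L).
det D = 2; the adjugate gives D⁻¹ = [[-9, 6, 2], [10, -13/2, -2], [4, -5/2, -1]].
P = D⁻¹(B − L) = [[0, -1], [-4, 2], [3, 4]].

P = [[0, -1], [-4, 2], [3, 4]]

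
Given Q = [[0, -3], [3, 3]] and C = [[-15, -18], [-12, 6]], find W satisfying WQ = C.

Since Q sits to the right of W, W = CQ⁻¹.
det Q = 9; the adjugate gives Q⁻¹ = [[1/3, 1/3], [-1/3, 0]].
W = CQ⁻¹ = [[-15, -18], [-12, 6]] · [[1/3, 1/3], [-1/3, 0]] = [[1, -5], [-6, -4]].

W = [[1, -5], [-6, -4]]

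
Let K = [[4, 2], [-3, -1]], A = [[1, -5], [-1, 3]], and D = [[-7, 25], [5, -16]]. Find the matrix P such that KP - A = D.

P = [[-1, 3], [-1, 4]]

KP = D + A = [[-6, 20], [4, -13]].
Since K multiplies P on the left, P = K⁻¹(D + A).
det K = 2, so K⁻¹ = [[-1/2, -1], [3/2, 2]].
P = K⁻¹(D + A) = [[-1, 3], [-1, 4]].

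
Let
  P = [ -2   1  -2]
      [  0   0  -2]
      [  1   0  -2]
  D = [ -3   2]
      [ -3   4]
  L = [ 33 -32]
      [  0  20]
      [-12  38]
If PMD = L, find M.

M = [[-1, 5], [2, -5], [5, -5]]

Isolating M: multiply by P⁻¹ from the left and D⁻¹ from the right, so M = P⁻¹LD⁻¹.
P has determinant -2; P⁻¹ = [[0, -1, 1], [1, -3, 2], [0, -1/2, 0]].
D has determinant -6; D⁻¹ = [[-2/3, 1/3], [-1/2, 1/2]].
P⁻¹L = [[-12, 18], [9, -16], [0, -10]].
M = (P⁻¹L)D⁻¹ = [[-1, 5], [2, -5], [5, -5]].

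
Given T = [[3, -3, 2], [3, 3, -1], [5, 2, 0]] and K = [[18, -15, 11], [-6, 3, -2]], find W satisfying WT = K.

Since T sits to the right of W, W = KT⁻¹.
T has determinant 3; T⁻¹ = [[2/3, 4/3, -1], [-5/3, -10/3, 3], [-3, -7, 6]].
W = KT⁻¹ = [[18, -15, 11], [-6, 3, -2]] · [[2/3, 4/3, -1], [-5/3, -10/3, 3], [-3, -7, 6]] = [[4, -3, 3], [-3, -4, 3]].

W = [[4, -3, 3], [-3, -4, 3]]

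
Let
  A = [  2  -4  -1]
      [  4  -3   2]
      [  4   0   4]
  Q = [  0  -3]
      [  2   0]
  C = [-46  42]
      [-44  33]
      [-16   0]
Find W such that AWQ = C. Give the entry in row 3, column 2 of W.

W = A⁻¹CQ⁻¹ (apply A⁻¹ on the left and Q⁻¹ on the right).
det A = -4, so A⁻¹ = [[3, -4, 11/4], [2, -3, 2], [-3, 4, -5/2]].
det Q = 6; the adjugate gives Q⁻¹ = [[0, 1/2], [-1/3, 0]].
A⁻¹C = [[-6, -6], [8, -15], [2, 6]].
W = (A⁻¹C)Q⁻¹ = [[2, -3], [5, 4], [-2, 1]].

1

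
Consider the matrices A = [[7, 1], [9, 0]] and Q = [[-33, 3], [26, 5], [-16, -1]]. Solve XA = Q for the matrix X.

X = [[3, -6], [5, -1], [-1, -1]]

Since A sits to the right of X, X = QA⁻¹.
det A = -9, so A⁻¹ = [[0, 1/9], [1, -7/9]].
X = QA⁻¹ = [[-33, 3], [26, 5], [-16, -1]] · [[0, 1/9], [1, -7/9]] = [[3, -6], [5, -1], [-1, -1]].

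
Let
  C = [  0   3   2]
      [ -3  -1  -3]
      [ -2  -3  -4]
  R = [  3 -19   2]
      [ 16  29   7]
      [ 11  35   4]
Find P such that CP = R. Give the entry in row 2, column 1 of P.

C is on the left of P, so left-multiply by C⁻¹: P = C⁻¹R.
det C = -4, so C⁻¹ = [[5/4, -3/2, 7/4], [3/2, -1, 3/2], [-7/4, 3/2, -9/4]].
P = C⁻¹R = [[5/4, -3/2, 7/4], [3/2, -1, 3/2], [-7/4, 3/2, -9/4]] · [[3, -19, 2], [16, 29, 7], [11, 35, 4]] = [[-1, -6, -1], [5, -5, 2], [-6, -2, -2]].

5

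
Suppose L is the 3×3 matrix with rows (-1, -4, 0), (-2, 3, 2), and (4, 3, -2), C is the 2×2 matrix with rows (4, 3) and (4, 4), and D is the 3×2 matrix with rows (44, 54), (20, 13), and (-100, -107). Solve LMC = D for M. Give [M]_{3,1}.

-3

M = L⁻¹DC⁻¹ (apply L⁻¹ on the left and C⁻¹ on the right).
det L = -4, so L⁻¹ = [[3, 2, 2], [-1, -1/2, -1/2], [9/2, 13/4, 11/4]].
det C = 4; the adjugate gives C⁻¹ = [[1, -3/4], [-1, 1]].
L⁻¹D = [[-28, -26], [-4, -7], [-12, -9]].
M = (L⁻¹D)C⁻¹ = [[-2, -5], [3, -4], [-3, 0]].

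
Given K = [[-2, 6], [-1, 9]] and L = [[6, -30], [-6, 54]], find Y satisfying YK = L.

Y = [[-2, -2], [0, 6]]

Since K sits to the right of Y, Y = LK⁻¹.
det K = -12; the adjugate gives K⁻¹ = [[-3/4, 1/2], [-1/12, 1/6]].
Y = LK⁻¹ = [[6, -30], [-6, 54]] · [[-3/4, 1/2], [-1/12, 1/6]] = [[-2, -2], [0, 6]].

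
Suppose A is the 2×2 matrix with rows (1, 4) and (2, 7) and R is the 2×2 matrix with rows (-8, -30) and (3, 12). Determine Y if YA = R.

Since A sits to the right of Y, Y = RA⁻¹.
det A = -1; the adjugate gives A⁻¹ = [[-7, 4], [2, -1]].
Y = RA⁻¹ = [[-8, -30], [3, 12]] · [[-7, 4], [2, -1]] = [[-4, -2], [3, 0]].

Y = [[-4, -2], [3, 0]]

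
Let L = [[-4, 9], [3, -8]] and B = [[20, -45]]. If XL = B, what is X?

X = [[-5, 0]]

Since L sits to the right of X, X = BL⁻¹.
L has determinant 5; L⁻¹ = [[-8/5, -9/5], [-3/5, -4/5]].
X = BL⁻¹ = [[20, -45]] · [[-8/5, -9/5], [-3/5, -4/5]] = [[-5, 0]].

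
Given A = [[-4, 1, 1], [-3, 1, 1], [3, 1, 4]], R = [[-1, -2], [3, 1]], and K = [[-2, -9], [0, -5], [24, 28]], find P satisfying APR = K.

P = A⁻¹KR⁻¹ (apply A⁻¹ on the left and R⁻¹ on the right).
det A = -3; the adjugate gives A⁻¹ = [[-1, 1, 0], [-5, 19/3, -1/3], [2, -7/3, 1/3]].
det R = 5, so R⁻¹ = [[1/5, 2/5], [-3/5, -1/5]].
A⁻¹K = [[2, 4], [2, 4], [4, 3]].
P = (A⁻¹K)R⁻¹ = [[-2, 0], [-2, 0], [-1, 1]].

P = [[-2, 0], [-2, 0], [-1, 1]]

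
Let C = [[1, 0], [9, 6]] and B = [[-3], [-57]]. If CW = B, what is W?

W = [[-3], [-5]]

C is on the left of W, so left-multiply by C⁻¹: W = C⁻¹B.
det C = 6, so C⁻¹ = [[1, 0], [-3/2, 1/6]].
W = C⁻¹B = [[1, 0], [-3/2, 1/6]] · [[-3], [-57]] = [[-3], [-5]].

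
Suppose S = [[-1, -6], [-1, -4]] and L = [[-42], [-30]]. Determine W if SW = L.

W = [[6], [6]]

Left-multiplying both sides by S⁻¹ gives W = S⁻¹L.
det S = -2; the adjugate gives S⁻¹ = [[2, -3], [-1/2, 1/2]].
W = S⁻¹L = [[2, -3], [-1/2, 1/2]] · [[-42], [-30]] = [[6], [6]].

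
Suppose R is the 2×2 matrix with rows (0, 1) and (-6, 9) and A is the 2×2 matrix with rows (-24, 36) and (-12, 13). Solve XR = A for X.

X = [[0, 4], [-5, 2]]

Since R sits to the right of X, X = AR⁻¹.
det R = 6; the adjugate gives R⁻¹ = [[3/2, -1/6], [1, 0]].
X = AR⁻¹ = [[-24, 36], [-12, 13]] · [[3/2, -1/6], [1, 0]] = [[0, 4], [-5, 2]].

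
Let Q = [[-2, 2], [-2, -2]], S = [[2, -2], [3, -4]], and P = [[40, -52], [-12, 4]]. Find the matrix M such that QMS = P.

M = [[4, -5], [5, 1]]

Isolating M: multiply by Q⁻¹ from the left and S⁻¹ from the right, so M = Q⁻¹PS⁻¹.
det Q = 8, so Q⁻¹ = [[-1/4, -1/4], [1/4, -1/4]].
det S = -2, so S⁻¹ = [[2, -1], [3/2, -1]].
Q⁻¹P = [[-7, 12], [13, -14]].
M = (Q⁻¹P)S⁻¹ = [[4, -5], [5, 1]].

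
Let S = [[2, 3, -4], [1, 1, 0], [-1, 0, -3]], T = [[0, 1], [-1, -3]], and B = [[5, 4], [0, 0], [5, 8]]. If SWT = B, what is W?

W = [[-5, 5], [5, -5], [4, 0]]

Left-multiply by S⁻¹ and right-multiply by T⁻¹: W = S⁻¹BT⁻¹.
S has determinant -1; S⁻¹ = [[3, -9, -4], [-3, 10, 4], [-1, 3, 1]].
det T = 1, so T⁻¹ = [[-3, -1], [1, 0]].
S⁻¹B = [[-5, -20], [5, 20], [0, 4]].
W = (S⁻¹B)T⁻¹ = [[-5, 5], [5, -5], [4, 0]].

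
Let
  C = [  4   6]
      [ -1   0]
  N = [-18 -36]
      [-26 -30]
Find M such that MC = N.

M = [[-6, -6], [-5, 6]]

Since C sits to the right of M, M = NC⁻¹.
det C = 6, so C⁻¹ = [[0, -1], [1/6, 2/3]].
M = NC⁻¹ = [[-18, -36], [-26, -30]] · [[0, -1], [1/6, 2/3]] = [[-6, -6], [-5, 6]].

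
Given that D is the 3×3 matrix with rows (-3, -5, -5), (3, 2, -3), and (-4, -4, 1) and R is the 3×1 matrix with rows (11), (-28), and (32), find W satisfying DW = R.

Left-multiplying both sides by D⁻¹ gives W = D⁻¹R.
det D = 5, so D⁻¹ = [[-2, 5, 5], [9/5, -23/5, -24/5], [-4/5, 8/5, 9/5]].
W = D⁻¹R = [[-2, 5, 5], [9/5, -23/5, -24/5], [-4/5, 8/5, 9/5]] · [[11], [-28], [32]] = [[-2], [-5], [4]].

W = [[-2], [-5], [4]]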